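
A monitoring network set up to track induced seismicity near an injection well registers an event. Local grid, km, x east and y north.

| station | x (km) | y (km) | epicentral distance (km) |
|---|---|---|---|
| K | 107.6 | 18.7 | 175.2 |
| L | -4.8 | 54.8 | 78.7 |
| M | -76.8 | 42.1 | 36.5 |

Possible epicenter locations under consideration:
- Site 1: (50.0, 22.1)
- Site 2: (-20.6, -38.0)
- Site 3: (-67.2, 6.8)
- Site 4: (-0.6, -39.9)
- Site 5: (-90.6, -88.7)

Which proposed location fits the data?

Site 3

For each candidate, compare |candidate − station| to the reported distance:
Site 1: residuals K 117.5, L 14.9, M 91.9 → max 117.5 km
Site 2: residuals K 35.0, L 15.4, M 61.3 → max 61.3 km
Site 3: residuals K 0.0, L 0.0, M 0.1 → max 0.1 km
Site 4: residuals K 52.2, L 16.1, M 75.4 → max 75.4 km
Site 5: residuals K 50.2, L 88.5, M 95.0 → max 95.0 km
Only Site 3 has all residuals ≈ 0.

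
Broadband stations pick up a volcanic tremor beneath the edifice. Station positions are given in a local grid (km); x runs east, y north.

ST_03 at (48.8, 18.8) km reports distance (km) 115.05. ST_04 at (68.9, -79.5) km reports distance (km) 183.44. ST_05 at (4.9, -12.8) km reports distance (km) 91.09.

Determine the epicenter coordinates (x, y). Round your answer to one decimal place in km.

(-62.3, 48.7)

Circle about each station: (x − 48.8)² + (y − 18.8)² = 115.05²; (x − 68.9)² + (y + 79.5)² = 183.44²; (x − 4.9)² + (y + 12.8)² = 91.09².
Subtracting pairs of circle equations eliminates x²+y² and gives linear equations (the radical axes):
40.2 x − 196.6 y = -12081.15
-87.8 x − 63.2 y = 2392.08
Solving the 2×2 system: x ≈ -62.3, y ≈ 48.7 km.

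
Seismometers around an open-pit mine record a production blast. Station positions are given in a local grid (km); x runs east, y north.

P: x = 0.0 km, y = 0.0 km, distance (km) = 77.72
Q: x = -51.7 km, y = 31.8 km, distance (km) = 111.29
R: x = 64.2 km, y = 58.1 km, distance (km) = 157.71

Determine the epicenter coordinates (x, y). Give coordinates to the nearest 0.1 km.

(-20.4, -75.0)

Circle about each station: x² + y² = 77.72²; (x + 51.7)² + (y − 31.8)² = 111.29²; (x − 64.2)² + (y − 58.1)² = 157.71².
Subtracting pairs of circle equations eliminates x²+y² and gives linear equations (the radical axes):
-103.4 x + 63.6 y = -2660.94
128.4 x + 116.2 y = -11334.80
Solving the 2×2 system: x ≈ -20.4, y ≈ -75.0 km.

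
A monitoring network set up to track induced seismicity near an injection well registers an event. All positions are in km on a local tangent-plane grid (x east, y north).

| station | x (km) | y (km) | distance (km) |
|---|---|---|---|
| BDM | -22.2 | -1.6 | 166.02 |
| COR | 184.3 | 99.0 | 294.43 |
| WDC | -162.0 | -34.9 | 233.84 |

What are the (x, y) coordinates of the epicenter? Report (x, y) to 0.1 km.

Circle about each station: (x + 22.2)² + (y + 1.6)² = 166.02²; (x − 184.3)² + (y − 99.0)² = 294.43²; (x + 162.0)² + (y + 34.9)² = 233.84².
Subtracting pairs of circle equations eliminates x²+y² and gives linear equations (the radical axes):
413.0 x + 201.2 y = -15854.29
-279.6 x − 66.6 y = -151.90
Solving the 2×2 system: x ≈ 37.8, y ≈ -156.4 km.

x ≈ 37.8 km, y ≈ -156.4 km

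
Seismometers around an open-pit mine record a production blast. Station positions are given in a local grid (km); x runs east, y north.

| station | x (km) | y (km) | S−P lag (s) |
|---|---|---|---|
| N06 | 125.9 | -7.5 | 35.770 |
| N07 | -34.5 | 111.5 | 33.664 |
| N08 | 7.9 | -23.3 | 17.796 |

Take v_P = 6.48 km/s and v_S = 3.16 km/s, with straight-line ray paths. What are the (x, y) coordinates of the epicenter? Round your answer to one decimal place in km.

Distance from S−P lag: d = Δt · v_P v_S / (v_P − v_S) = Δt · (6.48·3.16)/(6.48−3.16) ≈ 6.1677·Δt.
So d_N06 = 220.62, d_N07 = 207.63, d_N08 = 109.76 km.
Circle about each station: (x − 125.9)² + (y + 7.5)² = 220.62²; (x + 34.5)² + (y − 111.5)² = 207.63²; (x − 7.9)² + (y + 23.3)² = 109.76².
Subtracting pairs of circle equations eliminates x²+y² and gives linear equations (the radical axes):
-320.8 x + 238.0 y = 3278.41
-236.0 x − 31.6 y = 21324.17
Solving the 2×2 system: x ≈ -78.1, y ≈ -91.5 km.

-78.1 km east, -91.5 km north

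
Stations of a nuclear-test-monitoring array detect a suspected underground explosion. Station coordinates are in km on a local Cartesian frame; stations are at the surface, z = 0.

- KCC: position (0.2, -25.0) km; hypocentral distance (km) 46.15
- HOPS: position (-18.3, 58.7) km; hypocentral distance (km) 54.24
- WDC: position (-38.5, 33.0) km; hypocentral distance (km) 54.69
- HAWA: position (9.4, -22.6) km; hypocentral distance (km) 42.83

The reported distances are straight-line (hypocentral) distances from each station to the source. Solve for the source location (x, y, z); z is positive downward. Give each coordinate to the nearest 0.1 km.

Each station gives a sphere (x−x_i)² + (y−y_i)² + z² = d_i² (stations at z=0).
Subtracting the KCC sphere from HOPS and WDC: z² cancels, leaving linear equations in x and y:
-37.0 x + 167.4 y = 2343.38
-77.4 x + 116.0 y = 1085.04
Solving: x ≈ 10.410, y ≈ 16.300 km (keep extra digits for the depth step; rounded: 10.4, 16.3).
Then from the KCC sphere: z² = 46.15² − (x − 0.2)² − (y + 25.0)² with x = 10.410, y = 16.300, so z ≈ 17.885 ≈ 17.9 km.
Check against HAWA (with the unrounded solution): distance 42.83 ≈ 42.83 km. ✓

(10.4, 16.3, 17.9)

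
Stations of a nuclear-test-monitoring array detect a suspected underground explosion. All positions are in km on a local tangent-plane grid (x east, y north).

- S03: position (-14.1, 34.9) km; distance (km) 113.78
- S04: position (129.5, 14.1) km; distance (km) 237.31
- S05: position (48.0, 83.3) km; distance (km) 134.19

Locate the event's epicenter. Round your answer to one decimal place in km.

(-78.2, 128.9)

Circle about each station: (x + 14.1)² + (y − 34.9)² = 113.78²; (x − 129.5)² + (y − 14.1)² = 237.31²; (x − 48.0)² + (y − 83.3)² = 134.19².
Subtracting pairs of circle equations eliminates x²+y² and gives linear equations (the radical axes):
287.2 x − 41.6 y = -27817.91
124.2 x + 96.8 y = 2765.00
Solving the 2×2 system: x ≈ -78.2, y ≈ 128.9 km.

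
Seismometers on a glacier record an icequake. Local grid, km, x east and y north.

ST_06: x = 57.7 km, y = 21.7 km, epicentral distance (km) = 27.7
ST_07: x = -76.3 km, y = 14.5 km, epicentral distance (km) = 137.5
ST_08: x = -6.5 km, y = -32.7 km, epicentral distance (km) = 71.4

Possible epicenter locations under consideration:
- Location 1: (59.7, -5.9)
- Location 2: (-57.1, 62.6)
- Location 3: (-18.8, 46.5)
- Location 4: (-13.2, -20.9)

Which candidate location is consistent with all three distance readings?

Location 1

For each candidate, compare |candidate − station| to the reported distance:
Location 1: residuals ST_06 0.0, ST_07 0.0, ST_08 0.0 → max 0.0 km
Location 2: residuals ST_06 94.2, ST_07 85.7, ST_08 36.5 → max 94.2 km
Location 3: residuals ST_06 52.7, ST_07 71.7, ST_08 8.7 → max 71.7 km
Location 4: residuals ST_06 55.0, ST_07 65.1, ST_08 57.8 → max 65.1 km
Only Location 1 has all residuals ≈ 0.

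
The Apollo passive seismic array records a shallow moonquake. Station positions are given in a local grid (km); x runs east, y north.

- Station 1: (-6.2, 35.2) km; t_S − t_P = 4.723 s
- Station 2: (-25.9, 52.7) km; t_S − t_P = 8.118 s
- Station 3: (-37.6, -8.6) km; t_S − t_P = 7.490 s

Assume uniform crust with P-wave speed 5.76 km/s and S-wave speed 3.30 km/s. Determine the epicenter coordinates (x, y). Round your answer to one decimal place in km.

x ≈ 17.9 km, y ≈ 7.8 km

Distance from S−P lag: d = Δt · v_P v_S / (v_P − v_S) = Δt · (5.76·3.30)/(5.76−3.30) ≈ 7.7268·Δt.
So d_Station 1 = 36.49, d_Station 2 = 62.73, d_Station 3 = 57.87 km.
Circle about each station: (x + 6.2)² + (y − 35.2)² = 36.49²; (x + 25.9)² + (y − 52.7)² = 62.73²; (x + 37.6)² + (y + 8.6)² = 57.87².
Subtracting the Station 1 equation from the Station 2 and Station 3 equations removes the quadratic terms:
-39.4 x + 35.0 y = -432.91
-62.8 x − 87.6 y = -1807.18
Solving the 2×2 system: x ≈ 17.9, y ≈ 7.8 km.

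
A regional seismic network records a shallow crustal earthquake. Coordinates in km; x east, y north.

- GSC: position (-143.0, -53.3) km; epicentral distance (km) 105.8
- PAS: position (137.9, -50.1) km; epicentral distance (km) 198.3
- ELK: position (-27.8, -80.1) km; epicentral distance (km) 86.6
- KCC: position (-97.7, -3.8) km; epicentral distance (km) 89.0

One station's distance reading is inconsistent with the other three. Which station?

Solve using three stations at a time. Using GSC, PAS, ELK (subtract circle equations pairwise → linear system) gives (x, y) ≈ (-53.2, 2.6).
Distances from that point to each station vs reported:
  GSC: calculated 105.8 vs reported 105.8 → residual 0.0 km
  PAS: calculated 198.3 vs reported 198.3 → residual 0.0 km
  ELK: calculated 86.5 vs reported 86.6 → residual 0.1 km
  KCC: calculated 44.9 vs reported 89.0 → residual 44.1 km
GSC, PAS, ELK are mutually consistent (residuals ≈ 0); KCC is off by 44.1 km.

KCC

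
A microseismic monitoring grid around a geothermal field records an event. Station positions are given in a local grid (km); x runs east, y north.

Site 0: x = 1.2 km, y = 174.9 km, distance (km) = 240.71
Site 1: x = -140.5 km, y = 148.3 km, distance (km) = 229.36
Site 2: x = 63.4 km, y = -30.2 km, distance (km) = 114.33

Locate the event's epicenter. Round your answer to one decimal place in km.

(-46.7, -61.0)

Circle about each station: (x − 1.2)² + (y − 174.9)² = 240.71²; (x + 140.5)² + (y − 148.3)² = 229.36²; (x − 63.4)² + (y + 30.2)² = 114.33².
Subtracting the Site 0 equation from the Site 1 and Site 2 equations removes the quadratic terms:
-283.4 x − 53.2 y = 16476.98
124.4 x − 410.2 y = 19210.11
Solving the 2×2 system: x ≈ -46.7, y ≈ -61.0 km.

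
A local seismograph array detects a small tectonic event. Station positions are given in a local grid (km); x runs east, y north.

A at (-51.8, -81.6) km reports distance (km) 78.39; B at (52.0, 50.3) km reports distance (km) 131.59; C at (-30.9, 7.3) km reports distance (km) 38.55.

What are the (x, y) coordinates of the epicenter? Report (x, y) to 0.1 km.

Circle about each station: (x + 51.8)² + (y + 81.6)² = 78.39²; (x − 52.0)² + (y − 50.3)² = 131.59²; (x + 30.9)² + (y − 7.3)² = 38.55².
Subtracting the A equation from the B and C equations removes the quadratic terms:
207.6 x + 263.8 y = -15278.65
41.8 x + 177.8 y = -3674.81
Solving the 2×2 system: x ≈ -67.5, y ≈ -4.8 km.

-67.5 km east, -4.8 km north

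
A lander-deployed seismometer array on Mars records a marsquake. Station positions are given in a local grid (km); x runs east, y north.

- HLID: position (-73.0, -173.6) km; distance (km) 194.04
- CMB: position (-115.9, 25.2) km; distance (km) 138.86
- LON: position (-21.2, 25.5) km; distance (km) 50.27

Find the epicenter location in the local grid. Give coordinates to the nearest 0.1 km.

x ≈ 20.0 km, y ≈ -3.3 km

Circle about each station: (x + 73.0)² + (y + 173.6)² = 194.04²; (x + 115.9)² + (y − 25.2)² = 138.86²; (x + 21.2)² + (y − 25.5)² = 50.27².
Subtracting pairs of circle equations eliminates x²+y² and gives linear equations (the radical axes):
-85.8 x + 397.6 y = -3028.69
103.6 x + 398.2 y = 758.18
Solving the 2×2 system: x ≈ 20.0, y ≈ -3.3 km.
Check against HLID (with the unrounded x, y): √((x + 73.0)²+(y + 173.6)²) = 194.04 ≈ 194.04 km. ✓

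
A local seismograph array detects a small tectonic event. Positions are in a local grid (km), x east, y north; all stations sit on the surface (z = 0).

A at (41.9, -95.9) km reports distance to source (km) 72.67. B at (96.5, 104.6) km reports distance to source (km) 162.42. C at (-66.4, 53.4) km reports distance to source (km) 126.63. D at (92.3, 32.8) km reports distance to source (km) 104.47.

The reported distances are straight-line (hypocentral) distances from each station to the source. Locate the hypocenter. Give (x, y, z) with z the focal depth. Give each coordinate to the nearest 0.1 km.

Each station gives a sphere (x−x_i)² + (y−y_i)² + z² = d_i² (stations at z=0).
Subtracting the A sphere from B and C: z² cancels, leaving linear equations in x and y:
109.2 x + 401.0 y = -11798.34
-216.6 x + 298.6 y = -14446.13
Solving: x ≈ 19.001, y ≈ -34.597 km (keep extra digits for the depth step; rounded: 19.0, -34.6).
Then from the A sphere: z² = 72.67² − (x − 41.9)² − (y + 95.9)² with x = 19.001, y = -34.597, so z ≈ 31.599 ≈ 31.6 km.
Check against D (with the unrounded solution): distance 104.47 ≈ 104.47 km. ✓

(19.0, -34.6, 31.6)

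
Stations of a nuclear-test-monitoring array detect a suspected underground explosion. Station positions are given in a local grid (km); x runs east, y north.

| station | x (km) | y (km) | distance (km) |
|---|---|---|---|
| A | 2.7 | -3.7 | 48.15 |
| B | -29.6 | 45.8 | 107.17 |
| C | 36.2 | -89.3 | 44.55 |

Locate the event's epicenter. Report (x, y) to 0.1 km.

x ≈ 25.7 km, y ≈ -46.0 km

Circle about each station: (x − 2.7)² + (y + 3.7)² = 48.15²; (x + 29.6)² + (y − 45.8)² = 107.17²; (x − 36.2)² + (y + 89.3)² = 44.55².
Subtracting pairs of circle equations eliminates x²+y² and gives linear equations (the radical axes):
-64.6 x + 99.0 y = -6214.17
67.0 x − 171.2 y = 9597.67
Solving the 2×2 system: x ≈ 25.7, y ≈ -46.0 km.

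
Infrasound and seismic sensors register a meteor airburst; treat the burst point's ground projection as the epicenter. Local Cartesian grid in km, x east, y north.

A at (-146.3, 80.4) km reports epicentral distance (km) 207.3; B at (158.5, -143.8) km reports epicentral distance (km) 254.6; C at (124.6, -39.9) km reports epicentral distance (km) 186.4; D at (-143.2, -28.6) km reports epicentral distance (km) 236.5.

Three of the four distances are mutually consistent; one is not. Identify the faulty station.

C

Solve using three stations at a time. Using A, B, D (subtract circle equations pairwise → linear system) gives (x, y) ≈ (60.7, 91.2).
Distances from that point to each station vs reported:
  A: calculated 207.2 vs reported 207.3 → residual 0.1 km
  B: calculated 254.5 vs reported 254.6 → residual 0.1 km
  C: calculated 145.9 vs reported 186.4 → residual 40.5 km
  D: calculated 236.4 vs reported 236.5 → residual 0.1 km
A, B, D are mutually consistent (residuals ≈ 0); C is off by 40.5 km.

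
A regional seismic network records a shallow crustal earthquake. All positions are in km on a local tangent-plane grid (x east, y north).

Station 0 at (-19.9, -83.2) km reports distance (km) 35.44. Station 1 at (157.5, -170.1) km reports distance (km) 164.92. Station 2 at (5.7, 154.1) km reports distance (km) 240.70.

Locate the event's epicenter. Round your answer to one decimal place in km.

(15.4, -86.4)

Circle about each station: (x + 19.9)² + (y + 83.2)² = 35.44²; (x − 157.5)² + (y + 170.1)² = 164.92²; (x − 5.7)² + (y − 154.1)² = 240.70².
Subtracting pairs of circle equations eliminates x²+y² and gives linear equations (the radical axes):
354.8 x − 173.8 y = 20479.40
51.2 x + 474.6 y = -40219.45
Solving the 2×2 system: x ≈ 15.4, y ≈ -86.4 km.
Check against Station 0 (with the unrounded x, y): √((x + 19.9)²+(y + 83.2)²) = 35.44 ≈ 35.44 km. ✓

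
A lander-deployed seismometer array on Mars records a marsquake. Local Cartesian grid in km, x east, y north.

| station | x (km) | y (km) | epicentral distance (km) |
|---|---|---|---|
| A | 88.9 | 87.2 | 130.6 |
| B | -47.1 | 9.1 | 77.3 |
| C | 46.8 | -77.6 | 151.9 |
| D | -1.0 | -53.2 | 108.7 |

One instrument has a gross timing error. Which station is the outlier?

Solve using three stations at a time. Using A, C, D (subtract circle equations pairwise → linear system) gives (x, y) ≈ (-36.1, 49.6).
Distances from that point to each station vs reported:
  A: calculated 130.6 vs reported 130.6 → residual 0.0 km
  B: calculated 42.0 vs reported 77.3 → residual 35.3 km
  C: calculated 151.9 vs reported 151.9 → residual 0.0 km
  D: calculated 108.7 vs reported 108.7 → residual 0.0 km
A, C, D are mutually consistent (residuals ≈ 0); B is off by 35.3 km.

B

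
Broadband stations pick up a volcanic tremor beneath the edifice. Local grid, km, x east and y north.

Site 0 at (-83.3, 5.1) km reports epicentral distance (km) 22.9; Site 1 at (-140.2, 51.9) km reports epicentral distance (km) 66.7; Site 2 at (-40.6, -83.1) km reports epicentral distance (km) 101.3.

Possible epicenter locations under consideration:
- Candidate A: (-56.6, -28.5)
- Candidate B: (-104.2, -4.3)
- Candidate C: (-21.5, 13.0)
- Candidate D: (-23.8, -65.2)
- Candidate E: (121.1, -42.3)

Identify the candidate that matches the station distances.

For each candidate, compare |candidate − station| to the reported distance:
Candidate A: residuals Site 0 20.0, Site 1 49.3, Site 2 44.4 → max 49.3 km
Candidate B: residuals Site 0 0.0, Site 1 0.0, Site 2 0.0 → max 0.0 km
Candidate C: residuals Site 0 39.4, Site 1 58.2, Site 2 3.3 → max 58.2 km
Candidate D: residuals Site 0 69.2, Site 1 98.4, Site 2 76.8 → max 98.4 km
Candidate E: residuals Site 0 186.9, Site 1 211.1, Site 2 65.5 → max 211.1 km
Only Candidate B has all residuals ≈ 0.

Candidate B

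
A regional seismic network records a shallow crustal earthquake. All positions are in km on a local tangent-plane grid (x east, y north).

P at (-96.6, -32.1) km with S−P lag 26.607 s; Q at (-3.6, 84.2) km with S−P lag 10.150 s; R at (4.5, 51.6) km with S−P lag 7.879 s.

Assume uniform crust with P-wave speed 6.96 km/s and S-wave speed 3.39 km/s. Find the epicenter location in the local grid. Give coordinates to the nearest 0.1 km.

Distance from S−P lag: d = Δt · v_P v_S / (v_P − v_S) = Δt · (6.96·3.39)/(6.96−3.39) ≈ 6.6091·Δt.
So d_P = 175.85, d_Q = 67.08, d_R = 52.07 km.
Circle about each station: (x + 96.6)² + (y + 32.1)² = 175.85²; (x + 3.6)² + (y − 84.2)² = 67.08²; (x − 4.5)² + (y − 51.6)² = 52.07².
Subtracting the P equation from the Q and R equations removes the quadratic terms:
186.0 x + 232.6 y = 23164.13
202.2 x + 167.4 y = 20532.78
Solving the 2×2 system: x ≈ 56.5, y ≈ 54.4 km.

x ≈ 56.5 km, y ≈ 54.4 km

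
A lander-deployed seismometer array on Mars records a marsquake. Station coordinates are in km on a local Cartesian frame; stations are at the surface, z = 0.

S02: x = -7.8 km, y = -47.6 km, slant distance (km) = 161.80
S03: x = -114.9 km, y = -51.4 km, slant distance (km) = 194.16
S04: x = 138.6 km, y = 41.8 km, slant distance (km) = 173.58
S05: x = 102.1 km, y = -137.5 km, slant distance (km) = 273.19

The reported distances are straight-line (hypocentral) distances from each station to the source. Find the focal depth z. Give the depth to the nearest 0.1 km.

depth ≈ 57.9 km

Each station gives a sphere (x−x_i)² + (y−y_i)² + z² = d_i² (stations at z=0).
Subtracting the S02 sphere from S03 and S04: z² cancels, leaving linear equations in x and y:
-214.2 x − 7.6 y = 1998.50
292.8 x + 178.8 y = 14679.82
Solving: x ≈ -12.998, y ≈ 103.388 km (keep extra digits for the depth step; rounded: -13.0, 103.4).
Then from the S02 sphere: z² = 161.80² − (x + 7.8)² − (y + 47.6)² with x = -12.998, y = 103.388, so z ≈ 57.921 ≈ 57.9 km.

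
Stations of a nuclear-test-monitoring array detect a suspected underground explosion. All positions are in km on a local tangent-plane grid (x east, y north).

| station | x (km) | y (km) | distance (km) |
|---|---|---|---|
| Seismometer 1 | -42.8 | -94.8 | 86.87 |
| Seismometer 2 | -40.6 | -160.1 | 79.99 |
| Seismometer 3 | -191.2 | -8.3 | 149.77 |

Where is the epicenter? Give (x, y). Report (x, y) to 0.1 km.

Circle about each station: (x + 42.8)² + (y + 94.8)² = 86.87²; (x + 40.6)² + (y + 160.1)² = 79.99²; (x + 191.2)² + (y + 8.3)² = 149.77².
Subtracting the Seismometer 1 equation from the Seismometer 2 and Seismometer 3 equations removes the quadratic terms:
4.4 x − 130.6 y = 17609.49
-296.8 x + 173.0 y = 10922.79
Solving the 2×2 system: x ≈ -117.7, y ≈ -138.8 km.

-117.7 km east, -138.8 km north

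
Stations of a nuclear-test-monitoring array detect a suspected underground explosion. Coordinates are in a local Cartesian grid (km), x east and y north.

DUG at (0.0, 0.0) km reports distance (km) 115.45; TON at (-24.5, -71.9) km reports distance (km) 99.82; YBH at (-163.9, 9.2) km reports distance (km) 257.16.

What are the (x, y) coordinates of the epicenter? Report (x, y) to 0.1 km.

(73.9, -88.7)

Circle about each station: x² + y² = 115.45²; (x + 24.5)² + (y + 71.9)² = 99.82²; (x + 163.9)² + (y − 9.2)² = 257.16².
Subtracting pairs of circle equations eliminates x²+y² and gives linear equations (the radical axes):
-49.0 x − 143.8 y = 9134.53
-327.8 x + 18.4 y = -25854.71
Solving the 2×2 system: x ≈ 73.9, y ≈ -88.7 km.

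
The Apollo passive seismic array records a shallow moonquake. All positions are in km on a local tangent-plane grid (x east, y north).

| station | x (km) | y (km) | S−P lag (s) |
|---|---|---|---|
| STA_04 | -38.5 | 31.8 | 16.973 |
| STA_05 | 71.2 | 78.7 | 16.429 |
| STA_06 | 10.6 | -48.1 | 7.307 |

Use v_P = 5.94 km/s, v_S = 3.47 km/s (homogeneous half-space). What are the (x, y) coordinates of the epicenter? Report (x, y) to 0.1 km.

(70.7, -58.4)

Distance from S−P lag: d = Δt · v_P v_S / (v_P − v_S) = Δt · (5.94·3.47)/(5.94−3.47) ≈ 8.3449·Δt.
So d_STA_04 = 141.64, d_STA_05 = 137.10, d_STA_06 = 60.98 km.
Circle about each station: (x + 38.5)² + (y − 31.8)² = 141.64²; (x − 71.2)² + (y − 78.7)² = 137.10²; (x − 10.6)² + (y + 48.1)² = 60.98².
Subtracting the STA_04 equation from the STA_05 and STA_06 equations removes the quadratic terms:
219.4 x + 93.8 y = 10035.12
98.2 x − 159.8 y = 16275.81
Solving the 2×2 system: x ≈ 70.7, y ≈ -58.4 km.
Check against STA_04 (with the unrounded x, y): √((x + 38.5)²+(y − 31.8)²) = 141.64 ≈ 141.64 km. ✓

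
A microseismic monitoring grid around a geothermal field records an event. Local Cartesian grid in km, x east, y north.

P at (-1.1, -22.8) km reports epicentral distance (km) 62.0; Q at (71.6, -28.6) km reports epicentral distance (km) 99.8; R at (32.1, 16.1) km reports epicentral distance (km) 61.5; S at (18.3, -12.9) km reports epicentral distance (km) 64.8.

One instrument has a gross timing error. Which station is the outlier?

Q

Solve using three stations at a time. Using P, R, S (subtract circle equations pairwise → linear system) gives (x, y) ≈ (-26.8, 33.5).
Distances from that point to each station vs reported:
  P: calculated 61.9 vs reported 62.0 → residual 0.1 km
  Q: calculated 116.3 vs reported 99.8 → residual 16.5 km
  R: calculated 61.4 vs reported 61.5 → residual 0.1 km
  S: calculated 64.7 vs reported 64.8 → residual 0.1 km
P, R, S are mutually consistent (residuals ≈ 0); Q is off by 16.5 km.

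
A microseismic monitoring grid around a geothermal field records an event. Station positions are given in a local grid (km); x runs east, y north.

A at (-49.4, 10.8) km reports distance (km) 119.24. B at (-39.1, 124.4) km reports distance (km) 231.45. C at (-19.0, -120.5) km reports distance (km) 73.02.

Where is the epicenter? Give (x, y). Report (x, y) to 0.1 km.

Circle about each station: (x + 49.4)² + (y − 10.8)² = 119.24²; (x + 39.1)² + (y − 124.4)² = 231.45²; (x + 19.0)² + (y + 120.5)² = 73.02².
Subtracting pairs of circle equations eliminates x²+y² and gives linear equations (the radical axes):
20.6 x + 227.2 y = -24903.75
60.8 x − 262.6 y = 21210.51
Solving the 2×2 system: x ≈ -89.5, y ≈ -101.5 km.
Check against A (with the unrounded x, y): √((x + 49.4)²+(y − 10.8)²) = 119.24 ≈ 119.24 km. ✓

x ≈ -89.5 km, y ≈ -101.5 km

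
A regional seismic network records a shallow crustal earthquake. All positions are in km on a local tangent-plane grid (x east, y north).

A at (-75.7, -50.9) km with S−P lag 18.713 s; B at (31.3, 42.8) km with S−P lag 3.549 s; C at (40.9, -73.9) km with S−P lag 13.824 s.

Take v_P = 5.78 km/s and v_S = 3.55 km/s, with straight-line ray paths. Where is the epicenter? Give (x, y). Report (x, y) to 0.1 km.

(62.8, 51.4)

Distance from S−P lag: d = Δt · v_P v_S / (v_P − v_S) = Δt · (5.78·3.55)/(5.78−3.55) ≈ 9.2013·Δt.
So d_A = 172.18, d_B = 32.66, d_C = 127.20 km.
Circle about each station: (x + 75.7)² + (y + 50.9)² = 172.18²; (x − 31.3)² + (y − 42.8)² = 32.66²; (x − 40.9)² + (y + 73.9)² = 127.20².
Subtracting the A equation from the B and C equations removes the quadratic terms:
214.0 x + 187.4 y = 23069.51
233.2 x − 46.0 y = 12278.83
Solving the 2×2 system: x ≈ 62.8, y ≈ 51.4 km.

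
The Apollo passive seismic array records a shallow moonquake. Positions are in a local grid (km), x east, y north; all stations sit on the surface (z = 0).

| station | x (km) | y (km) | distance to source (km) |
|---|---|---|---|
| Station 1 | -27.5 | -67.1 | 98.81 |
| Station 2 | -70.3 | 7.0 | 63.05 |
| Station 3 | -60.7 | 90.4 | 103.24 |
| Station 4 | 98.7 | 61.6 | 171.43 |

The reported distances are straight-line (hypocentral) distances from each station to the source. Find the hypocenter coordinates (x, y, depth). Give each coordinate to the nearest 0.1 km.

x ≈ -52.2 km, y ≈ 7.1 km, depth ≈ 60.4 km

Each station gives a sphere (x−x_i)² + (y−y_i)² + z² = d_i² (stations at z=0).
Subtracting the Station 1 sphere from Station 2 and Station 3: z² cancels, leaving linear equations in x and y:
-85.6 x + 148.2 y = 5520.54
-66.4 x + 315.0 y = 5702.91
Solving: x ≈ -52.197, y ≈ 7.102 km (keep extra digits for the depth step; rounded: -52.2, 7.1).
Then from the Station 1 sphere: z² = 98.81² − (x + 27.5)² − (y + 67.1)² with x = -52.197, y = 7.102, so z ≈ 60.395 ≈ 60.4 km.
Check against Station 4 (with the unrounded solution): distance 171.43 ≈ 171.43 km. ✓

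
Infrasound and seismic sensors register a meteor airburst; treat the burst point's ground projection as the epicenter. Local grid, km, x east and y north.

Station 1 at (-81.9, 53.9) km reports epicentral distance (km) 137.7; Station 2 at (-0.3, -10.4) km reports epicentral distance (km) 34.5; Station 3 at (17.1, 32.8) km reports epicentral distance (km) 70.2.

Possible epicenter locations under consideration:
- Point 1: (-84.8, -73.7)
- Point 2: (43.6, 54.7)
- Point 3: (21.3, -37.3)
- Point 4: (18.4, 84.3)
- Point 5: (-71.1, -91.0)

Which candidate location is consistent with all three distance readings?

For each candidate, compare |candidate − station| to the reported distance:
Point 1: residuals Station 1 10.1, Station 2 71.1, Station 3 77.2 → max 77.2 km
Point 2: residuals Station 1 12.2, Station 2 44.0, Station 3 35.8 → max 44.0 km
Point 3: residuals Station 1 0.0, Station 2 0.0, Station 3 0.0 → max 0.0 km
Point 4: residuals Station 1 32.9, Station 2 62.0, Station 3 18.7 → max 62.0 km
Point 5: residuals Station 1 7.6, Station 2 72.8, Station 3 81.8 → max 81.8 km
Only Point 3 has all residuals ≈ 0.

Point 3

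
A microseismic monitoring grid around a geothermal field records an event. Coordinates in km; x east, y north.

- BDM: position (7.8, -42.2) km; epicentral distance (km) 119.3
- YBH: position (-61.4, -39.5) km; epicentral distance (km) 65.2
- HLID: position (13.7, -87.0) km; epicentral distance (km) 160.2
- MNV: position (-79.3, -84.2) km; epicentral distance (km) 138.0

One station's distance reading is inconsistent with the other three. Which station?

YBH

Solve using three stations at a time. Using BDM, HLID, MNV (subtract circle equations pairwise → linear system) gives (x, y) ≈ (-64.2, 53.1).
Distances from that point to each station vs reported:
  BDM: calculated 119.5 vs reported 119.3 → residual 0.2 km
  YBH: calculated 92.7 vs reported 65.2 → residual 27.5 km
  HLID: calculated 160.3 vs reported 160.2 → residual 0.1 km
  MNV: calculated 138.1 vs reported 138.0 → residual 0.1 km
BDM, HLID, MNV are mutually consistent (residuals ≈ 0); YBH is off by 27.5 km.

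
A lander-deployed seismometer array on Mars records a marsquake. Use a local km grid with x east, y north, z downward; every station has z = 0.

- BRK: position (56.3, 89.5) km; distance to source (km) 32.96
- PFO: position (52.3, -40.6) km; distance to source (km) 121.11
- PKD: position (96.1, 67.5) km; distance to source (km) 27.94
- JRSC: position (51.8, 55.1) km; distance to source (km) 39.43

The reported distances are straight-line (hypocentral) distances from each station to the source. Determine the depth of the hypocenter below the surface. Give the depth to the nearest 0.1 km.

20.1 km

Each station gives a sphere (x−x_i)² + (y−y_i)² + z² = d_i² (stations at z=0).
Subtracting the BRK sphere from PFO and PKD: z² cancels, leaving linear equations in x and y:
-8.0 x − 260.2 y = -20377.56
79.6 x − 44.0 y = 2917.24
Solving: x ≈ 78.603, y ≈ 75.898 km (keep extra digits for the depth step; rounded: 78.6, 75.9).
Then from the BRK sphere: z² = 32.96² − (x − 56.3)² − (y − 89.5)² with x = 78.603, y = 75.898, so z ≈ 20.098 ≈ 20.1 km.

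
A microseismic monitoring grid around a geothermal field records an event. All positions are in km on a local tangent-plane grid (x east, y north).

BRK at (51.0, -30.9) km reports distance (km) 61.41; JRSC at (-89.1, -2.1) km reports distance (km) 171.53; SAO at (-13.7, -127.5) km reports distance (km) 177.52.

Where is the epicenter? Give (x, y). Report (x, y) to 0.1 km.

Circle about each station: (x − 51.0)² + (y + 30.9)² = 61.41²; (x + 89.1)² + (y + 2.1)² = 171.53²; (x + 13.7)² + (y + 127.5)² = 177.52².
Subtracting the BRK equation from the JRSC and SAO equations removes the quadratic terms:
-280.2 x + 57.6 y = -21263.94
-129.4 x − 193.2 y = -14854.03
Solving the 2×2 system: x ≈ 80.6, y ≈ 22.9 km.
Check against BRK (with the unrounded x, y): √((x − 51.0)²+(y + 30.9)²) = 61.41 ≈ 61.41 km. ✓

(80.6, 22.9)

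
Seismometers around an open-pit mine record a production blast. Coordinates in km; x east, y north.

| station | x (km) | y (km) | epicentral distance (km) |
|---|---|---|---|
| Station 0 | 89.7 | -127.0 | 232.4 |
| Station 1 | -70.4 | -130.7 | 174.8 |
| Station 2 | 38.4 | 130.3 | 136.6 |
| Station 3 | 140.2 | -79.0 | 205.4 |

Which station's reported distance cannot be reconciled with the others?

Station 3

Solve using three stations at a time. Using Station 0, Station 1, Station 2 (subtract circle equations pairwise → linear system) gives (x, y) ≈ (-67.6, 44.1).
Distances from that point to each station vs reported:
  Station 0: calculated 232.4 vs reported 232.4 → residual 0.0 km
  Station 1: calculated 174.8 vs reported 174.8 → residual 0.0 km
  Station 2: calculated 136.6 vs reported 136.6 → residual 0.0 km
  Station 3: calculated 241.5 vs reported 205.4 → residual 36.1 km
Station 0, Station 1, Station 2 are mutually consistent (residuals ≈ 0); Station 3 is off by 36.1 km.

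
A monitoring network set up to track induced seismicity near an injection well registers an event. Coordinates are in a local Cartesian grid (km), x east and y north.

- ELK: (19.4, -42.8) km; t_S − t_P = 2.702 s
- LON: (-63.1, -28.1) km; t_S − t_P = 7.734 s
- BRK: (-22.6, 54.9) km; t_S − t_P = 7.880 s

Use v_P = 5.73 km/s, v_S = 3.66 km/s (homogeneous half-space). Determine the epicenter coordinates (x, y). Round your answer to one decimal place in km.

Distance from S−P lag: d = Δt · v_P v_S / (v_P − v_S) = Δt · (5.73·3.66)/(5.73−3.66) ≈ 10.1313·Δt.
So d_ELK = 27.37, d_LON = 78.36, d_BRK = 79.83 km.
Circle about each station: (x − 19.4)² + (y + 42.8)² = 27.37²; (x + 63.1)² + (y + 28.1)² = 78.36²; (x + 22.6)² + (y − 54.9)² = 79.83².
Subtracting the ELK equation from the LON and BRK equations removes the quadratic terms:
-165.0 x + 29.4 y = -2828.15
-84.0 x + 195.4 y = -4307.14
Solving the 2×2 system: x ≈ 14.3, y ≈ -15.9 km.
Check against ELK (with the unrounded x, y): √((x − 19.4)²+(y + 42.8)²) = 27.39 ≈ 27.37 km. ✓

x ≈ 14.3 km, y ≈ -15.9 km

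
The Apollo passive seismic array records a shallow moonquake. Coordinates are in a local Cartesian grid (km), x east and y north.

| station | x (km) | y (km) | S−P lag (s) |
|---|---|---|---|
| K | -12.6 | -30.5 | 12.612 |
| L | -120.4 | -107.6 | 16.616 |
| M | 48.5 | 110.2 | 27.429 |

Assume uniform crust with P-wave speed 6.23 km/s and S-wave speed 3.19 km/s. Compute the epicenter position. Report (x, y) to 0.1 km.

(-90.4, -3.2)

Distance from S−P lag: d = Δt · v_P v_S / (v_P − v_S) = Δt · (6.23·3.19)/(6.23−3.19) ≈ 6.5374·Δt.
So d_K = 82.45, d_L = 108.63, d_M = 179.31 km.
Circle about each station: (x + 12.6)² + (y + 30.5)² = 82.45²; (x + 120.4)² + (y + 107.6)² = 108.63²; (x − 48.5)² + (y − 110.2)² = 179.31².
Subtracting the K equation from the L and M equations removes the quadratic terms:
-215.6 x − 154.2 y = 19982.44
122.2 x + 281.4 y = -11946.79
Solving the 2×2 system: x ≈ -90.4, y ≈ -3.2 km.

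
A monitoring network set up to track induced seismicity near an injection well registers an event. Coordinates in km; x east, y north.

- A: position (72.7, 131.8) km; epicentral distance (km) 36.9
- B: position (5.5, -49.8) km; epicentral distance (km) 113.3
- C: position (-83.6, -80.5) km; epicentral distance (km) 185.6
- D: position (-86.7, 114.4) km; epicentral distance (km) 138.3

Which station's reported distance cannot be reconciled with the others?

Solve using three stations at a time. Using B, C, D (subtract circle equations pairwise → linear system) gives (x, y) ≈ (39.7, 58.2).
Distances from that point to each station vs reported:
  A: calculated 80.6 vs reported 36.9 → residual 43.7 km
  B: calculated 113.3 vs reported 113.3 → residual 0.0 km
  C: calculated 185.6 vs reported 185.6 → residual 0.0 km
  D: calculated 138.3 vs reported 138.3 → residual 0.0 km
B, C, D are mutually consistent (residuals ≈ 0); A is off by 43.7 km.

A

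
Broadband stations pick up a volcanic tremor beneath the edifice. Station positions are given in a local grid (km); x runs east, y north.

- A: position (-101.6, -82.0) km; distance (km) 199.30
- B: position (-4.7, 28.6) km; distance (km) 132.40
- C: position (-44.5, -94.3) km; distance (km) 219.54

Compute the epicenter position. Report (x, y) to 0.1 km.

(-103.0, 117.3)

Circle about each station: (x + 101.6)² + (y + 82.0)² = 199.30²; (x + 4.7)² + (y − 28.6)² = 132.40²; (x + 44.5)² + (y + 94.3)² = 219.54².
Subtracting the A equation from the B and C equations removes the quadratic terms:
193.8 x + 221.2 y = 5984.22
114.2 x − 24.6 y = -14651.14
Solving the 2×2 system: x ≈ -103.0, y ≈ 117.3 km.
Check against A (with the unrounded x, y): √((x + 101.6)²+(y + 82.0)²) = 199.32 ≈ 199.30 km. ✓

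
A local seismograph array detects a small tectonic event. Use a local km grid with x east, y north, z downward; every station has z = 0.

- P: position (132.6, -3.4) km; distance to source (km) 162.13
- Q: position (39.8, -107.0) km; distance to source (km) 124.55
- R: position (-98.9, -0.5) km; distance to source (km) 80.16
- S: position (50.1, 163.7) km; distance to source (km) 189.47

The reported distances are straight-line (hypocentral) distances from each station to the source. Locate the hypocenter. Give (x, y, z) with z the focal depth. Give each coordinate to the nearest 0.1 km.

Each station gives a sphere (x−x_i)² + (y−y_i)² + z² = d_i² (stations at z=0).
Subtracting the P sphere from Q and R: z² cancels, leaving linear equations in x and y:
-185.6 x − 207.2 y = 6212.15
-463.0 x + 5.8 y = 12047.65
Solving: x ≈ -26.104, y ≈ -6.599 km (keep extra digits for the depth step; rounded: -26.1, -6.6).
Then from the P sphere: z² = 162.13² − (x − 132.6)² − (y + 3.4)² with x = -26.104, y = -6.599, so z ≈ 32.999 ≈ 33.0 km.

(-26.1, -6.6, 33.0)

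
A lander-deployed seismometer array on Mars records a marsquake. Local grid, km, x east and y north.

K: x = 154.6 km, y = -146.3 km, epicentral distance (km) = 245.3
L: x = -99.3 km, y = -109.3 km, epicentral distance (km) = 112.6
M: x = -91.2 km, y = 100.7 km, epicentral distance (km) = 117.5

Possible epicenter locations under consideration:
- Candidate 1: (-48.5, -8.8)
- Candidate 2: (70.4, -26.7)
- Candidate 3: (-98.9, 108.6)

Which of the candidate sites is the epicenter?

For each candidate, compare |candidate − station| to the reported distance:
Candidate 1: residuals K 0.0, L 0.0, M 0.0 → max 0.0 km
Candidate 2: residuals K 99.0, L 76.1, M 88.3 → max 99.0 km
Candidate 3: residuals K 114.2, L 105.3, M 106.5 → max 114.2 km
Only Candidate 1 has all residuals ≈ 0.

Candidate 1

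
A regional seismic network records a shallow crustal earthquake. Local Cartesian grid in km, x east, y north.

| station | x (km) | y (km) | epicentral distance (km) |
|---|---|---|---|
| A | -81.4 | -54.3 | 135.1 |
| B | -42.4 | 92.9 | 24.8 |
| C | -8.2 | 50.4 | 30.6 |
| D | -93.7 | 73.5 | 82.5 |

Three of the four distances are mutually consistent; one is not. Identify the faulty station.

D

Solve using three stations at a time. Using A, B, C (subtract circle equations pairwise → linear system) gives (x, y) ≈ (-30.8, 71.0).
Distances from that point to each station vs reported:
  A: calculated 135.1 vs reported 135.1 → residual 0.0 km
  B: calculated 24.8 vs reported 24.8 → residual 0.0 km
  C: calculated 30.6 vs reported 30.6 → residual 0.0 km
  D: calculated 62.9 vs reported 82.5 → residual 19.6 km
A, B, C are mutually consistent (residuals ≈ 0); D is off by 19.6 km.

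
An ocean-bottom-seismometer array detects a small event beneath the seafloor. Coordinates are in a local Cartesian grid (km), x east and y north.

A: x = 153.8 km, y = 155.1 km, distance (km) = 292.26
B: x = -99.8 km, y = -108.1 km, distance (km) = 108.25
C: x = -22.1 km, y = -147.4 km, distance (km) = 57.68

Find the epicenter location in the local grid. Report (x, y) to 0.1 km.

8.0 km east, -98.2 km north

Circle about each station: (x − 153.8)² + (y − 155.1)² = 292.26²; (x + 99.8)² + (y + 108.1)² = 108.25²; (x + 22.1)² + (y + 147.4)² = 57.68².
Subtracting the A equation from the B and C equations removes the quadratic terms:
-507.2 x − 526.4 y = 47633.05
-351.8 x − 605.0 y = 56593.65
Solving the 2×2 system: x ≈ 8.0, y ≈ -98.2 km.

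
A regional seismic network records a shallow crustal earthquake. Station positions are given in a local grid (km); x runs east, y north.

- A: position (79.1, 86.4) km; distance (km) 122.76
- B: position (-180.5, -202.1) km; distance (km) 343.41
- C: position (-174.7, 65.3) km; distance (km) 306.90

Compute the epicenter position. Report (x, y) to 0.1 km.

Circle about each station: (x − 79.1)² + (y − 86.4)² = 122.76²; (x + 180.5)² + (y + 202.1)² = 343.41²; (x + 174.7)² + (y − 65.3)² = 306.90².
Subtracting the A equation from the B and C equations removes the quadratic terms:
-519.2 x − 577.0 y = -43157.52
-507.6 x − 42.2 y = -58055.18
Solving the 2×2 system: x ≈ 116.9, y ≈ -30.4 km.

(116.9, -30.4)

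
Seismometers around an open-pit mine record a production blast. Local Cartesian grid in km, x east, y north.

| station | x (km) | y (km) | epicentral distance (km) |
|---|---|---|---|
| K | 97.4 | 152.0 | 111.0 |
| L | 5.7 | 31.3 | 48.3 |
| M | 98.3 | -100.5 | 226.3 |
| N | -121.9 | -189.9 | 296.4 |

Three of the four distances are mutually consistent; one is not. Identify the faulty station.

M

Solve using three stations at a time. Using K, L, N (subtract circle equations pairwise → linear system) gives (x, y) ≈ (48.9, 52.3).
Distances from that point to each station vs reported:
  K: calculated 110.9 vs reported 111.0 → residual 0.1 km
  L: calculated 48.0 vs reported 48.3 → residual 0.3 km
  M: calculated 160.6 vs reported 226.3 → residual 65.7 km
  N: calculated 296.4 vs reported 296.4 → residual 0.0 km
K, L, N are mutually consistent (residuals ≈ 0); M is off by 65.7 km.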